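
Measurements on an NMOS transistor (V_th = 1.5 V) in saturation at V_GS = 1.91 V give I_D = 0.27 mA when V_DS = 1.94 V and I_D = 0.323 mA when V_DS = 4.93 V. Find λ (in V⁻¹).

With V_GS fixed, I_D ∝ (1 + λ V_DS) in saturation, so I_D2/I_D1 = (1 + λ V_DS2)/(1 + λ V_DS1).
0.323/0.27 = 1.196 = (1 + 4.93 λ)/(1 + 1.94 λ).
Solving: λ (I_D1 V_DS2 − I_D2 V_DS1) = I_D2 − I_D1, so λ = (0.323 − 0.27) / (0.27 × 4.93 − 0.323 × 1.94) = 0.053 / 0.704 = 0.0752 V⁻¹.

λ = 0.0752 V⁻¹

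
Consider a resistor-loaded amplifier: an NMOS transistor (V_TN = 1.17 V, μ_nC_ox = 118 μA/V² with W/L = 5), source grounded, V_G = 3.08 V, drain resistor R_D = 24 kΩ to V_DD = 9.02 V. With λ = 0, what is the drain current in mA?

V_GS = V_G = 3.08 V, so V_ov = 3.08 − 1.17 = 1.91 V.
k_n = μ_nC_ox · (W/L) = 0.59 mA/V².
Assume saturation: I_D = ½ k_n V_ov² = 0.5 × 0.59 × 1.91² = 1.08 mA, giving V_DS = V_DD − I_D R_D = 9.02 − 1.08 × 24 = -16.8 V.
But -16.8 V < V_ov = 1.91 V, so the device is actually in triode.
In triode I_D = k_n[V_ov V_DS − ½ V_DS²] and I_D = (V_DD − V_DS)/R_D. Equating: 7.08 V_DS² − 28.05 V_DS + 9.02 = 0, giving V_DS = 0.353 V (the root below V_ov).
I_D = (9.02 − 0.353) / 24 = 0.361 mA.

I_D = 0.361 mA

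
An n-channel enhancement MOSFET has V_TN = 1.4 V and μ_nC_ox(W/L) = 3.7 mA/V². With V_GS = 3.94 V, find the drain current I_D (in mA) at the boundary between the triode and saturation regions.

I_D = 11.9 mA

At the boundary V_DS = V_ov = V_GS − V_TN = 3.94 − 1.4 = 2.54 V.
I_D = ½ k_n V_ov² = 0.5 × 3.7 × 2.54² = 11.9 mA.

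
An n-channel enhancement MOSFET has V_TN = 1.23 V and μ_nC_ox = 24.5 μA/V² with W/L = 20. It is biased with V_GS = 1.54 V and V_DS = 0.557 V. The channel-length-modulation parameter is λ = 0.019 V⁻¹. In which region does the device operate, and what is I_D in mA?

Saturation; I_D = 0.0238 mA

k_n = μ_nC_ox · (W/L) = 0.49 mA/V².
V_ov = V_GS − V_TN = 1.54 − 1.23 = 0.31 V.
Since V_DS = 0.557 V ≥ V_ov = 0.31 V, the device is in saturation.
I_D = ½ k_n V_ov² (1 + λ V_DS) = 0.5 × 0.49 × 0.31² × (1 + 0.019 × 0.557) = 0.0238 mA.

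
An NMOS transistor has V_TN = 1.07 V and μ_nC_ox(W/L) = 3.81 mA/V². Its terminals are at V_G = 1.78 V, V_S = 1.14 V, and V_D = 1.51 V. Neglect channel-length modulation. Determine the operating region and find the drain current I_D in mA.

Cutoff; I_D = 0 mA

V_GS = V_G − V_S = 1.78 − 1.14 = 0.64 V; V_DS = V_D − V_S = 1.51 − 1.14 = 0.37 V.
V_GS = 0.64 V < V_TN = 1.07 V, so the transistor is in cutoff.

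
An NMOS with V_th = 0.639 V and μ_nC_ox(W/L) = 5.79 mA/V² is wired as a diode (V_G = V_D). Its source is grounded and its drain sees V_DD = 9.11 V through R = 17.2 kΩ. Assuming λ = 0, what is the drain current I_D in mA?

I_D = 0.469 mA

With gate tied to drain, V_GS = V_DS ≥ V_GS − V_th, so the device is in saturation.
KCL at the drain: ½ k_n (V_GS − V_th)² = (V_DD − V_GS)/R.
Let x = V_GS − 0.639. Then 49.8 x² + x − 8.471 = 0, giving x = 0.403 V (positive root), so V_GS = 1.04 V.
I_D = (V_DD − V_GS)/R = (9.11 − 1.04) / 17.2 = 0.469 mA.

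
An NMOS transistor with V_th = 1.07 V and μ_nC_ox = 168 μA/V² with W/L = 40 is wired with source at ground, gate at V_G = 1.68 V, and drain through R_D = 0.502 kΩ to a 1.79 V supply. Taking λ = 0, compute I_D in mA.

I_D = 1.25 mA

V_GS = V_G = 1.68 V, so V_ov = 1.68 − 1.07 = 0.61 V.
k_n = μ_nC_ox · (W/L) = 6.72 mA/V².
Assume saturation: I_D = ½ k_n V_ov² = 0.5 × 6.72 × 0.61² = 1.25 mA, giving V_DS = V_DD − I_D R_D = 1.79 − 1.25 × 0.502 = 1.16 V.
V_DS = 1.16 V ≥ V_ov = 0.61 V, confirming saturation.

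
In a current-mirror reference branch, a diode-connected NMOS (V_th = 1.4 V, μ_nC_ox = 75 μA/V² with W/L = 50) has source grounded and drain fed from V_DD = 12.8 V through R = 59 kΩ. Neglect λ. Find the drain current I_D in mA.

With gate tied to drain, V_GS = V_DS ≥ V_GS − V_th, so the device is in saturation.
k_n = μ_nC_ox · (W/L) = 3.75 mA/V².
KCL at the drain: ½ k_n (V_GS − V_th)² = (V_DD − V_GS)/R.
Let x = V_GS − 1.4. Then 111 x² + x − 11.4 = 0, giving x = 0.317 V (positive root), so V_GS = 1.72 V.
I_D = (V_DD − V_GS)/R = (12.8 − 1.72) / 59 = 0.188 mA.

I_D = 0.188 mA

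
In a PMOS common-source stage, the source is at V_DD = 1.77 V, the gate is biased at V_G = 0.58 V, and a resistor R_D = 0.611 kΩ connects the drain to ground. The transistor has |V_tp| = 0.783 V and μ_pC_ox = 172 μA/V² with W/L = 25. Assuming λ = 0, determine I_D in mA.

I_D = 0.356 mA

V_SG = V_DD − V_G = 1.77 − 0.58 = 1.19 V, so V_ov = 1.19 − 0.783 = 0.407 V.
k_p = μ_pC_ox · (W/L) = 4.3 mA/V².
Assume saturation: I_D = ½ k_p V_ov² = 0.5 × 4.3 × 0.407² = 0.356 mA, giving V_SD = V_DD − I_D R_D = 1.77 − 0.356 × 0.611 = 1.55 V.
V_SD = 1.55 V ≥ V_ov = 0.407 V, confirming saturation.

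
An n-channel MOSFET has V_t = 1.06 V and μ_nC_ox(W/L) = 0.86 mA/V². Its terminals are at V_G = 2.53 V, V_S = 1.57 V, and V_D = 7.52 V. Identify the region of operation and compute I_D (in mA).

V_GS = V_G − V_S = 2.53 − 1.57 = 0.96 V; V_DS = V_D − V_S = 7.52 − 1.57 = 5.95 V.
V_GS = 0.96 V < V_t = 1.06 V, so the transistor is in cutoff.

Cutoff; I_D = 0 mA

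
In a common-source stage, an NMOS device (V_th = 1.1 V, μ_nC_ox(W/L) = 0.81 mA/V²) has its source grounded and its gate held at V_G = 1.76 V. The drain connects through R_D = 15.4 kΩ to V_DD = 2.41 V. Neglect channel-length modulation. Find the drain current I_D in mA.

V_GS = V_G = 1.76 V, so V_ov = 1.76 − 1.1 = 0.66 V.
Assume saturation: I_D = ½ k_n V_ov² = 0.5 × 0.81 × 0.66² = 0.176 mA, giving V_DS = V_DD − I_D R_D = 2.41 − 0.176 × 15.4 = -0.307 V.
But -0.307 V < V_ov = 0.66 V, so the device is actually in triode.
In triode I_D = k_n[V_ov V_DS − ½ V_DS²] and I_D = (V_DD − V_DS)/R_D. Equating: 6.24 V_DS² − 9.233 V_DS + 2.41 = 0, giving V_DS = 0.338 V (the root below V_ov).
I_D = (2.41 − 0.338) / 15.4 = 0.135 mA.

I_D = 0.135 mA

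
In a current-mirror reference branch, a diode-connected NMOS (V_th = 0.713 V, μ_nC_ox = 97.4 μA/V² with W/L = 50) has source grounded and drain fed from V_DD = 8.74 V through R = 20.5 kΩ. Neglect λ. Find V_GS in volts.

With gate tied to drain, V_GS = V_DS ≥ V_GS − V_th, so the device is in saturation.
k_n = μ_nC_ox · (W/L) = 4.87 mA/V².
KCL at the drain: ½ k_n (V_GS − V_th)² = (V_DD − V_GS)/R.
Let x = V_GS − 0.713. Then 49.9 x² + x − 8.027 = 0, giving x = 0.391 V (positive root), so V_GS = 1.1 V.
I_D = (V_DD − V_GS)/R = (8.74 − 1.1) / 20.5 = 0.372 mA.

V_GS = 1.10 V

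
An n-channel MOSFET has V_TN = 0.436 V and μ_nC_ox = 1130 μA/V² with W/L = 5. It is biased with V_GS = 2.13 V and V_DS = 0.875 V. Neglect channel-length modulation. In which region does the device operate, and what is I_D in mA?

k_n = μ_nC_ox · (W/L) = 5.65 mA/V².
V_ov = V_GS − V_TN = 2.13 − 0.436 = 1.69 V.
Since V_DS = 0.875 V < V_ov = 1.69 V, the device is in the triode region.
I_D = k_n [V_ov · V_DS − ½ V_DS²] = 5.65 × [1.69 × 0.875 − 0.5 × 0.875²] = 6.21 mA.

Triode; I_D = 6.21 mA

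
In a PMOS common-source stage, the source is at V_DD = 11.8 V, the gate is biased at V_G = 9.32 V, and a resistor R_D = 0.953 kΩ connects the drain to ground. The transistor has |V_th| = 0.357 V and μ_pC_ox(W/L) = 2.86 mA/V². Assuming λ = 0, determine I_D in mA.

V_SG = V_DD − V_G = 11.8 − 9.32 = 2.48 V, so V_ov = 2.48 − 0.357 = 2.12 V.
Assume saturation: I_D = ½ k_p V_ov² = 0.5 × 2.86 × 2.12² = 6.45 mA, giving V_SD = V_DD − I_D R_D = 11.8 − 6.45 × 0.953 = 5.66 V.
V_SD = 5.66 V ≥ V_ov = 2.12 V, confirming saturation.

I_D = 6.45 mA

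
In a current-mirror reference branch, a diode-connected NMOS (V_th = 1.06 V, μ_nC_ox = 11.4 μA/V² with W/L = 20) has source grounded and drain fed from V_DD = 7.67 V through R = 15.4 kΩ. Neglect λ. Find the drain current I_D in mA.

With gate tied to drain, V_GS = V_DS ≥ V_GS − V_th, so the device is in saturation.
k_n = μ_nC_ox · (W/L) = 0.228 mA/V².
KCL at the drain: ½ k_n (V_GS − V_th)² = (V_DD − V_GS)/R.
Let x = V_GS − 1.06. Then 1.76 x² + x − 6.61 = 0, giving x = 1.68 V (positive root), so V_GS = 2.74 V.
I_D = (V_DD − V_GS)/R = (7.67 − 2.74) / 15.4 = 0.32 mA.

I_D = 0.320 mA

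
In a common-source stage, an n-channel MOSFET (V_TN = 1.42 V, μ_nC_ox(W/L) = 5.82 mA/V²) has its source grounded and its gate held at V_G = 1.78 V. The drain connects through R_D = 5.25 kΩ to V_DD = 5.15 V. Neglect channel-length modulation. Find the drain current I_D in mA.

I_D = 0.377 mA

V_GS = V_G = 1.78 V, so V_ov = 1.78 − 1.42 = 0.36 V.
Assume saturation: I_D = ½ k_n V_ov² = 0.5 × 5.82 × 0.36² = 0.377 mA, giving V_DS = V_DD − I_D R_D = 5.15 − 0.377 × 5.25 = 3.17 V.
V_DS = 3.17 V ≥ V_ov = 0.36 V, confirming saturation.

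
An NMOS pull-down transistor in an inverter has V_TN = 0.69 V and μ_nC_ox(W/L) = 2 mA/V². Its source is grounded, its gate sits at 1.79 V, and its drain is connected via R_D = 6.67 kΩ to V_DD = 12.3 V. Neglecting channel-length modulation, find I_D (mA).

I_D = 1.21 mA

V_GS = V_G = 1.79 V, so V_ov = 1.79 − 0.69 = 1.1 V.
Assume saturation: I_D = ½ k_n V_ov² = 0.5 × 2 × 1.1² = 1.21 mA, giving V_DS = V_DD − I_D R_D = 12.3 − 1.21 × 6.67 = 4.23 V.
V_DS = 4.23 V ≥ V_ov = 1.1 V, confirming saturation.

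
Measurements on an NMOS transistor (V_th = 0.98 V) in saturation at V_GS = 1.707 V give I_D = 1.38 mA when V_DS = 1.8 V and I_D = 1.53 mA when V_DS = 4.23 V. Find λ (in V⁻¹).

λ = 0.0486 V⁻¹

With V_GS fixed, I_D ∝ (1 + λ V_DS) in saturation, so I_D2/I_D1 = (1 + λ V_DS2)/(1 + λ V_DS1).
1.53/1.38 = 1.109 = (1 + 4.23 λ)/(1 + 1.8 λ).
Solving: λ (I_D1 V_DS2 − I_D2 V_DS1) = I_D2 − I_D1, so λ = (1.53 − 1.38) / (1.38 × 4.23 − 1.53 × 1.8) = 0.15 / 3.08 = 0.0486 V⁻¹.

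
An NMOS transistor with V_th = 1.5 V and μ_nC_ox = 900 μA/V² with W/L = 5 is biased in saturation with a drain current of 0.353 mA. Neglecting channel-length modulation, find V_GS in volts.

k_n = μ_nC_ox · (W/L) = 4.5 mA/V².
In saturation I_D = ½ k_n (V_GS − V_th)², so V_GS − V_th = √(2 I_D / k_n) = √(2 × 0.353 / 4.5) = 0.396 V.
V_GS = 1.5 + 0.396 = 1.9 V.

V_GS = 1.90 V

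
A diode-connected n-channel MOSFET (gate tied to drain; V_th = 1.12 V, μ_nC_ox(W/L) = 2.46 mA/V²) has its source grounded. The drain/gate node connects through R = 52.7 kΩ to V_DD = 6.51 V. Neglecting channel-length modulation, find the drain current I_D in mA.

I_D = 0.0969 mA

With gate tied to drain, V_GS = V_DS ≥ V_GS − V_th, so the device is in saturation.
KCL at the drain: ½ k_n (V_GS − V_th)² = (V_DD − V_GS)/R.
Let x = V_GS − 1.12. Then 64.8 x² + x − 5.39 = 0, giving x = 0.281 V (positive root), so V_GS = 1.4 V.
I_D = (V_DD − V_GS)/R = (6.51 − 1.4) / 52.7 = 0.0969 mA.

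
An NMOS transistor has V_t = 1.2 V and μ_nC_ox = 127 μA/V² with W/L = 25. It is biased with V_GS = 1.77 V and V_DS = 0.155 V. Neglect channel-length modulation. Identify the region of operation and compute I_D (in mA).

Triode; I_D = 0.242 mA

k_n = μ_nC_ox · (W/L) = 3.175 mA/V².
V_ov = V_GS − V_t = 1.77 − 1.2 = 0.57 V.
Since V_DS = 0.155 V < V_ov = 0.57 V, the device is in the triode region.
I_D = k_n [V_ov · V_DS − ½ V_DS²] = 3.175 × [0.57 × 0.155 − 0.5 × 0.155²] = 0.242 mA.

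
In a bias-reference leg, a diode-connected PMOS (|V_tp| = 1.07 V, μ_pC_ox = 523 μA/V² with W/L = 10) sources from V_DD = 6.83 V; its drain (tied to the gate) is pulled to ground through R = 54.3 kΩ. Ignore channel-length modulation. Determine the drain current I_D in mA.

I_D = 0.102 mA

With gate tied to drain, V_SG = V_SD ≥ V_SG − |V_tp|, so the device is in saturation.
k_p = μ_pC_ox · (W/L) = 5.23 mA/V².
KCL at the drain: ½ k_p (V_SG − |V_tp|)² = (V_DD − V_SG)/R.
Let x = V_SG − 1.07. Then 142 x² + x − 5.76 = 0, giving x = 0.198 V (positive root), so V_SG = 1.27 V.
I_D = (V_DD − V_SG)/R = (6.83 − 1.27) / 54.3 = 0.102 mA.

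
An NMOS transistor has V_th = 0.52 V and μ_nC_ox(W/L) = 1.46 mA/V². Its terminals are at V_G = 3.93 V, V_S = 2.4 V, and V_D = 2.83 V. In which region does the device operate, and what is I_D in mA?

Triode; I_D = 0.499 mA

V_GS = V_G − V_S = 3.93 − 2.4 = 1.53 V; V_DS = V_D − V_S = 2.83 − 2.4 = 0.43 V.
V_ov = V_GS − V_th = 1.53 − 0.52 = 1.01 V.
Since V_DS = 0.43 V < V_ov = 1.01 V, the device is in the triode region.
I_D = k_n [V_ov · V_DS − ½ V_DS²] = 1.46 × [1.01 × 0.43 − 0.5 × 0.43²] = 0.499 mA.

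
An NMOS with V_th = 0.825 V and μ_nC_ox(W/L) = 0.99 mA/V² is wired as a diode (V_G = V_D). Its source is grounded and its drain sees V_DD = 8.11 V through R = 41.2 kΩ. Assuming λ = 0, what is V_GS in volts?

With gate tied to drain, V_GS = V_DS ≥ V_GS − V_th, so the device is in saturation.
KCL at the drain: ½ k_n (V_GS − V_th)² = (V_DD − V_GS)/R.
Let x = V_GS − 0.825. Then 20.4 x² + x − 7.285 = 0, giving x = 0.574 V (positive root), so V_GS = 1.4 V.
I_D = (V_DD − V_GS)/R = (8.11 − 1.4) / 41.2 = 0.163 mA.

V_GS = 1.40 V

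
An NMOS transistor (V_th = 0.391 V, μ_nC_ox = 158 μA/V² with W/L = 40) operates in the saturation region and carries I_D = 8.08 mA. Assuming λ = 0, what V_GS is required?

k_n = μ_nC_ox · (W/L) = 6.32 mA/V².
In saturation I_D = ½ k_n (V_GS − V_th)², so V_GS − V_th = √(2 I_D / k_n) = √(2 × 8.08 / 6.32) = 1.6 V.
V_GS = 0.391 + 1.6 = 1.99 V.

V_GS = 1.99 V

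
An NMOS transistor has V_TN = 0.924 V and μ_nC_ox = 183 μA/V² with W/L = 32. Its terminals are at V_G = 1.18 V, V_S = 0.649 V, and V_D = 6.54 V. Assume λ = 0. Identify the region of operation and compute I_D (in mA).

V_GS = V_G − V_S = 1.18 − 0.649 = 0.531 V; V_DS = V_D − V_S = 6.54 − 0.649 = 5.89 V.
V_GS = 0.531 V < V_TN = 0.924 V, so the transistor is in cutoff.

Cutoff; I_D = 0 mA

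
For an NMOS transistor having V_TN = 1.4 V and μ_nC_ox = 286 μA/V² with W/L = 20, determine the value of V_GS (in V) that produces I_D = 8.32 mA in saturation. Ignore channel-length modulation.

k_n = μ_nC_ox · (W/L) = 5.72 mA/V².
In saturation I_D = ½ k_n (V_GS − V_TN)², so V_GS − V_TN = √(2 I_D / k_n) = √(2 × 8.32 / 5.72) = 1.71 V.
V_GS = 1.4 + 1.71 = 3.11 V.

V_GS = 3.11 V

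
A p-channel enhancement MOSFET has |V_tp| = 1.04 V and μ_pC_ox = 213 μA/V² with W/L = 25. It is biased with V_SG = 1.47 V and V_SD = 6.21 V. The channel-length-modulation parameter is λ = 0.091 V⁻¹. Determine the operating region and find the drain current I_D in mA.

k_p = μ_pC_ox · (W/L) = 5.325 mA/V².
V_ov = V_SG − |V_tp| = 1.47 − 1.04 = 0.43 V.
Since V_SD = 6.21 V ≥ V_ov = 0.43 V, the device is in saturation.
I_D = ½ k_p V_ov² (1 + λ V_SD) = 0.5 × 5.325 × 0.43² × (1 + 0.091 × 6.21) = 0.77 mA.

Saturation; I_D = 0.770 mA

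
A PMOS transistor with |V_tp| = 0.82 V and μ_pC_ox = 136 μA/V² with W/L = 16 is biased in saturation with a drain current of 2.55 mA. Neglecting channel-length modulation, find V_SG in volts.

k_p = μ_pC_ox · (W/L) = 2.176 mA/V².
In saturation I_D = ½ k_p (V_SG − |V_tp|)², so V_SG − |V_tp| = √(2 I_D / k_p) = √(2 × 2.55 / 2.176) = 1.53 V.
V_SG = 0.82 + 1.53 = 2.35 V.

V_SG = 2.35 V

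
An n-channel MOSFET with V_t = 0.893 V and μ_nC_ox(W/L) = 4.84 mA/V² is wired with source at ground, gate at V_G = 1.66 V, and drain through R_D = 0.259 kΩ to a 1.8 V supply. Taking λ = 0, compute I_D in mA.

V_GS = V_G = 1.66 V, so V_ov = 1.66 − 0.893 = 0.767 V.
Assume saturation: I_D = ½ k_n V_ov² = 0.5 × 4.84 × 0.767² = 1.42 mA, giving V_DS = V_DD − I_D R_D = 1.8 − 1.42 × 0.259 = 1.43 V.
V_DS = 1.43 V ≥ V_ov = 0.767 V, confirming saturation.

I_D = 1.42 mA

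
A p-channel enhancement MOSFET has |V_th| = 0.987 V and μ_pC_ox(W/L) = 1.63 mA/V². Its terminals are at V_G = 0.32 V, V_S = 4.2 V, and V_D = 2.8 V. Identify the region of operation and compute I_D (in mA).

Triode; I_D = 5.00 mA

V_SG = V_S − V_G = 4.2 − 0.32 = 3.88 V; V_SD = V_S − V_D = 4.2 − 2.8 = 1.4 V.
V_ov = V_SG − |V_th| = 3.88 − 0.987 = 2.89 V.
Since V_SD = 1.4 V < V_ov = 2.89 V, the device is in the triode region.
I_D = k_p [V_ov · V_SD − ½ V_SD²] = 1.63 × [2.89 × 1.4 − 0.5 × 1.4²] = 5 mA.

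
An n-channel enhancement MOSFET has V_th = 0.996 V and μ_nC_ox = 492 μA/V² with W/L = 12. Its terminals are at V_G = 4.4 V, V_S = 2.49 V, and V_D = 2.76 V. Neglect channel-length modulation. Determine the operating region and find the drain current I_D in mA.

Triode; I_D = 1.24 mA

V_GS = V_G − V_S = 4.4 − 2.49 = 1.91 V; V_DS = V_D − V_S = 2.76 − 2.49 = 0.27 V.
k_n = μ_nC_ox · (W/L) = 5.904 mA/V².
V_ov = V_GS − V_th = 1.91 − 0.996 = 0.914 V.
Since V_DS = 0.27 V < V_ov = 0.914 V, the device is in the triode region.
I_D = k_n [V_ov · V_DS − ½ V_DS²] = 5.904 × [0.914 × 0.27 − 0.5 × 0.27²] = 1.24 mA.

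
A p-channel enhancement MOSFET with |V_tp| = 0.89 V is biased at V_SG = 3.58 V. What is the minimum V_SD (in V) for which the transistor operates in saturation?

The boundary between triode and saturation is V_SD = V_SG − |V_tp| = V_ov.
V_ov = 3.58 − 0.89 = 2.69 V.

V_SD,sat = 2.69 V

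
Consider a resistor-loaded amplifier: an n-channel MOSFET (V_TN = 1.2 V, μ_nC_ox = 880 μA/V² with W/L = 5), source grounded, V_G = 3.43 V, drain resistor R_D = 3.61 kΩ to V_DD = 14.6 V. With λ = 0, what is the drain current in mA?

I_D = 3.92 mA

V_GS = V_G = 3.43 V, so V_ov = 3.43 − 1.2 = 2.23 V.
k_n = μ_nC_ox · (W/L) = 4.4 mA/V².
Assume saturation: I_D = ½ k_n V_ov² = 0.5 × 4.4 × 2.23² = 10.9 mA, giving V_DS = V_DD − I_D R_D = 14.6 − 10.9 × 3.61 = -24.9 V.
But -24.9 V < V_ov = 2.23 V, so the device is actually in triode.
In triode I_D = k_n[V_ov V_DS − ½ V_DS²] and I_D = (V_DD − V_DS)/R_D. Equating: 7.94 V_DS² − 36.42 V_DS + 14.6 = 0, giving V_DS = 0.444 V (the root below V_ov).
I_D = (14.6 − 0.444) / 3.61 = 3.92 mA.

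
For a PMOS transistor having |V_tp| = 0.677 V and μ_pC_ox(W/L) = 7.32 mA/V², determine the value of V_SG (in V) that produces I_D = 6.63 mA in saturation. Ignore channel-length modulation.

V_SG = 2.02 V

In saturation I_D = ½ k_p (V_SG − |V_tp|)², so V_SG − |V_tp| = √(2 I_D / k_p) = √(2 × 6.63 / 7.32) = 1.35 V.
V_SG = 0.677 + 1.35 = 2.02 V.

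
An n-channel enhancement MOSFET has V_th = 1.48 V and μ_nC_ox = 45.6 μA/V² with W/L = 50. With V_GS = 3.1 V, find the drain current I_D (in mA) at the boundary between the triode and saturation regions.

I_D = 2.99 mA

At the boundary V_DS = V_ov = V_GS − V_th = 3.1 − 1.48 = 1.62 V.
k_n = μ_nC_ox · (W/L) = 2.28 mA/V².
I_D = ½ k_n V_ov² = 0.5 × 2.28 × 1.62² = 2.99 mA.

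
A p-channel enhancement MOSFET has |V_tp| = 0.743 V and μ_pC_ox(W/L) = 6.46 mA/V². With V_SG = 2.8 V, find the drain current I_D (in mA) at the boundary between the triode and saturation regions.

At the boundary V_SD = V_ov = V_SG − |V_tp| = 2.8 − 0.743 = 2.06 V.
I_D = ½ k_p V_ov² = 0.5 × 6.46 × 2.06² = 13.7 mA.

I_D = 13.7 mA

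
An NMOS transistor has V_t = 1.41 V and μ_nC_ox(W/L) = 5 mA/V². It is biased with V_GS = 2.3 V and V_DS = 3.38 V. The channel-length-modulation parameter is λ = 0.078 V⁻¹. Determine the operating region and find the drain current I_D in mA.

V_ov = V_GS − V_t = 2.3 − 1.41 = 0.89 V.
Since V_DS = 3.38 V ≥ V_ov = 0.89 V, the device is in saturation.
I_D = ½ k_n V_ov² (1 + λ V_DS) = 0.5 × 5 × 0.89² × (1 + 0.078 × 3.38) = 2.5 mA.

Saturation; I_D = 2.50 mA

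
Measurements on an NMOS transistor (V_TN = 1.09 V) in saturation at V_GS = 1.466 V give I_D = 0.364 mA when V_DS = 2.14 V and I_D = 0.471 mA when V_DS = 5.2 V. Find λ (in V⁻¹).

λ = 0.121 V⁻¹

With V_GS fixed, I_D ∝ (1 + λ V_DS) in saturation, so I_D2/I_D1 = (1 + λ V_DS2)/(1 + λ V_DS1).
0.471/0.364 = 1.294 = (1 + 5.2 λ)/(1 + 2.14 λ).
Solving: λ (I_D1 V_DS2 − I_D2 V_DS1) = I_D2 − I_D1, so λ = (0.471 − 0.364) / (0.364 × 5.2 − 0.471 × 2.14) = 0.107 / 0.885 = 0.121 V⁻¹.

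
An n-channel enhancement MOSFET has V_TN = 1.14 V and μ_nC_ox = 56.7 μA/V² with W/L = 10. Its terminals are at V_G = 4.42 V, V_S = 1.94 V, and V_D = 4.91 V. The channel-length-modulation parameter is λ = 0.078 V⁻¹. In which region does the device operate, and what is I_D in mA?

Saturation; I_D = 0.627 mA

V_GS = V_G − V_S = 4.42 − 1.94 = 2.48 V; V_DS = V_D − V_S = 4.91 − 1.94 = 2.97 V.
k_n = μ_nC_ox · (W/L) = 0.567 mA/V².
V_ov = V_GS − V_TN = 2.48 − 1.14 = 1.34 V.
Since V_DS = 2.97 V ≥ V_ov = 1.34 V, the device is in saturation.
I_D = ½ k_n V_ov² (1 + λ V_DS) = 0.5 × 0.567 × 1.34² × (1 + 0.078 × 2.97) = 0.627 mA.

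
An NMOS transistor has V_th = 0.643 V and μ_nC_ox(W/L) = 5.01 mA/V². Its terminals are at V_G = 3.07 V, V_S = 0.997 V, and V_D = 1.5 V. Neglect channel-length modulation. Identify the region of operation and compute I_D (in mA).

Triode; I_D = 2.97 mA

V_GS = V_G − V_S = 3.07 − 0.997 = 2.07 V; V_DS = V_D − V_S = 1.5 − 0.997 = 0.503 V.
V_ov = V_GS − V_th = 2.07 − 0.643 = 1.43 V.
Since V_DS = 0.503 V < V_ov = 1.43 V, the device is in the triode region.
I_D = k_n [V_ov · V_DS − ½ V_DS²] = 5.01 × [1.43 × 0.503 − 0.5 × 0.503²] = 2.97 mA.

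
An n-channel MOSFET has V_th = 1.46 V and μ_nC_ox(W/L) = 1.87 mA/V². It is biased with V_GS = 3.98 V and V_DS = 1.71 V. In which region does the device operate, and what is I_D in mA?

V_ov = V_GS − V_th = 3.98 − 1.46 = 2.52 V.
Since V_DS = 1.71 V < V_ov = 2.52 V, the device is in the triode region.
I_D = k_n [V_ov · V_DS − ½ V_DS²] = 1.87 × [2.52 × 1.71 − 0.5 × 1.71²] = 5.32 mA.

Triode; I_D = 5.32 mA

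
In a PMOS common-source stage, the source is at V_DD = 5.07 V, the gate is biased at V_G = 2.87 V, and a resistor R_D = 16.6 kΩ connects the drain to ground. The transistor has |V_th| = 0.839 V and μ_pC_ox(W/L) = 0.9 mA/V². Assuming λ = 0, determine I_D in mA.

I_D = 0.290 mA

V_SG = V_DD − V_G = 5.07 − 2.87 = 2.2 V, so V_ov = 2.2 − 0.839 = 1.36 V.
Assume saturation: I_D = ½ k_p V_ov² = 0.5 × 0.9 × 1.36² = 0.834 mA, giving V_SD = V_DD − I_D R_D = 5.07 − 0.834 × 16.6 = -8.77 V.
But -8.77 V < V_ov = 1.36 V, so the device is actually in triode.
In triode I_D = k_p[V_ov V_SD − ½ V_SD²] and I_D = (V_DD − V_SD)/R_D. Equating: 7.47 V_SD² − 21.33 V_SD + 5.07 = 0, giving V_SD = 0.262 V (the root below V_ov).
I_D = (5.07 − 0.262) / 16.6 = 0.29 mA.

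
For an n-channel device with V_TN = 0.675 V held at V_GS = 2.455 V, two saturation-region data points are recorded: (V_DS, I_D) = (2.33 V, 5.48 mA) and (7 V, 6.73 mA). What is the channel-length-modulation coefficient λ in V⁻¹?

λ = 0.0551 V⁻¹

With V_GS fixed, I_D ∝ (1 + λ V_DS) in saturation, so I_D2/I_D1 = (1 + λ V_DS2)/(1 + λ V_DS1).
6.73/5.48 = 1.228 = (1 + 7 λ)/(1 + 2.33 λ).
Solving: λ (I_D1 V_DS2 − I_D2 V_DS1) = I_D2 − I_D1, so λ = (6.73 − 5.48) / (5.48 × 7 − 6.73 × 2.33) = 1.25 / 22.7 = 0.0551 V⁻¹.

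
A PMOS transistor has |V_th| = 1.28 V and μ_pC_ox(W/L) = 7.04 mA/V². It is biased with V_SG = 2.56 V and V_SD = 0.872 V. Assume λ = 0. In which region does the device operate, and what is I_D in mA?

V_ov = V_SG − |V_th| = 2.56 − 1.28 = 1.28 V.
Since V_SD = 0.872 V < V_ov = 1.28 V, the device is in the triode region.
I_D = k_p [V_ov · V_SD − ½ V_SD²] = 7.04 × [1.28 × 0.872 − 0.5 × 0.872²] = 5.18 mA.

Triode; I_D = 5.18 mA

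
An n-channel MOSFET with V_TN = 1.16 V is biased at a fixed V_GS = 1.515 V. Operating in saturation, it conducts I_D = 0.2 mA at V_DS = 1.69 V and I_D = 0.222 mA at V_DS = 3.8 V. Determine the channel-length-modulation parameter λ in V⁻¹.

λ = 0.0572 V⁻¹

With V_GS fixed, I_D ∝ (1 + λ V_DS) in saturation, so I_D2/I_D1 = (1 + λ V_DS2)/(1 + λ V_DS1).
0.222/0.2 = 1.11 = (1 + 3.8 λ)/(1 + 1.69 λ).
Solving: λ (I_D1 V_DS2 − I_D2 V_DS1) = I_D2 − I_D1, so λ = (0.222 − 0.2) / (0.2 × 3.8 − 0.222 × 1.69) = 0.022 / 0.385 = 0.0572 V⁻¹.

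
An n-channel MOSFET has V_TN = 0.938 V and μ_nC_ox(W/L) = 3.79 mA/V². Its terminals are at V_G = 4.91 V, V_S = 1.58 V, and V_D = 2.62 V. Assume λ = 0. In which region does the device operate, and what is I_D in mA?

Triode; I_D = 7.38 mA

V_GS = V_G − V_S = 4.91 − 1.58 = 3.33 V; V_DS = V_D − V_S = 2.62 − 1.58 = 1.04 V.
V_ov = V_GS − V_TN = 3.33 − 0.938 = 2.39 V.
Since V_DS = 1.04 V < V_ov = 2.39 V, the device is in the triode region.
I_D = k_n [V_ov · V_DS − ½ V_DS²] = 3.79 × [2.39 × 1.04 − 0.5 × 1.04²] = 7.38 mA.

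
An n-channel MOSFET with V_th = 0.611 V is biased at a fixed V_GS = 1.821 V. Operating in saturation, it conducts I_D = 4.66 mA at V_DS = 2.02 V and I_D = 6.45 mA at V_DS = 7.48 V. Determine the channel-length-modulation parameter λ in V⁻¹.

λ = 0.0820 V⁻¹

With V_GS fixed, I_D ∝ (1 + λ V_DS) in saturation, so I_D2/I_D1 = (1 + λ V_DS2)/(1 + λ V_DS1).
6.45/4.66 = 1.384 = (1 + 7.48 λ)/(1 + 2.02 λ).
Solving: λ (I_D1 V_DS2 − I_D2 V_DS1) = I_D2 − I_D1, so λ = (6.45 − 4.66) / (4.66 × 7.48 − 6.45 × 2.02) = 1.79 / 21.8 = 0.082 V⁻¹.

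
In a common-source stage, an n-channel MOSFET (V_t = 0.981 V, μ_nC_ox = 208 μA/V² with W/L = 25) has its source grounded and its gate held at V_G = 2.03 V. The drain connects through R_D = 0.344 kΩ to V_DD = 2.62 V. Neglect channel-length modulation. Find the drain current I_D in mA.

V_GS = V_G = 2.03 V, so V_ov = 2.03 − 0.981 = 1.05 V.
k_n = μ_nC_ox · (W/L) = 5.2 mA/V².
Assume saturation: I_D = ½ k_n V_ov² = 0.5 × 5.2 × 1.05² = 2.86 mA, giving V_DS = V_DD − I_D R_D = 2.62 − 2.86 × 0.344 = 1.64 V.
V_DS = 1.64 V ≥ V_ov = 1.05 V, confirming saturation.

I_D = 2.86 mA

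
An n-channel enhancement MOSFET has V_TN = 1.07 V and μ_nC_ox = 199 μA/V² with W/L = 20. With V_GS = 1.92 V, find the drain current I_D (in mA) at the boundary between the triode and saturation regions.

At the boundary V_DS = V_ov = V_GS − V_TN = 1.92 − 1.07 = 0.85 V.
k_n = μ_nC_ox · (W/L) = 3.98 mA/V².
I_D = ½ k_n V_ov² = 0.5 × 3.98 × 0.85² = 1.44 mA.

I_D = 1.44 mA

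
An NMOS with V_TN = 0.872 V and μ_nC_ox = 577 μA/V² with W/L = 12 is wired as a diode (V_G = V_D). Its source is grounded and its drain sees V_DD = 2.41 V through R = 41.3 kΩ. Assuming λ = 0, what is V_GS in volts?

V_GS = 0.972 V

With gate tied to drain, V_GS = V_DS ≥ V_GS − V_TN, so the device is in saturation.
k_n = μ_nC_ox · (W/L) = 6.924 mA/V².
KCL at the drain: ½ k_n (V_GS − V_TN)² = (V_DD − V_GS)/R.
Let x = V_GS − 0.872. Then 143 x² + x − 1.538 = 0, giving x = 0.1 V (positive root), so V_GS = 0.972 V.
I_D = (V_DD − V_GS)/R = (2.41 − 0.972) / 41.3 = 0.0348 mA.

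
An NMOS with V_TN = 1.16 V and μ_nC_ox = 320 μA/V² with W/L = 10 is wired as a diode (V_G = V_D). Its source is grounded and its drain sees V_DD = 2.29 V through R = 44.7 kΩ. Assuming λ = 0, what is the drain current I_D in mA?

I_D = 0.0226 mA

With gate tied to drain, V_GS = V_DS ≥ V_GS − V_TN, so the device is in saturation.
k_n = μ_nC_ox · (W/L) = 3.2 mA/V².
KCL at the drain: ½ k_n (V_GS − V_TN)² = (V_DD − V_GS)/R.
Let x = V_GS − 1.16. Then 71.5 x² + x − 1.13 = 0, giving x = 0.119 V (positive root), so V_GS = 1.28 V.
I_D = (V_DD − V_GS)/R = (2.29 − 1.28) / 44.7 = 0.0226 mA.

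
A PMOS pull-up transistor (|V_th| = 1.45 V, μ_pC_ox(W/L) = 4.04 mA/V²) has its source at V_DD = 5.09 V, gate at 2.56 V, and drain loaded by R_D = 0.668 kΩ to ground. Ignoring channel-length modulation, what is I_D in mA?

V_SG = V_DD − V_G = 5.09 − 2.56 = 2.53 V, so V_ov = 2.53 − 1.45 = 1.08 V.
Assume saturation: I_D = ½ k_p V_ov² = 0.5 × 4.04 × 1.08² = 2.36 mA, giving V_SD = V_DD − I_D R_D = 5.09 − 2.36 × 0.668 = 3.52 V.
V_SD = 3.52 V ≥ V_ov = 1.08 V, confirming saturation.

I_D = 2.36 mA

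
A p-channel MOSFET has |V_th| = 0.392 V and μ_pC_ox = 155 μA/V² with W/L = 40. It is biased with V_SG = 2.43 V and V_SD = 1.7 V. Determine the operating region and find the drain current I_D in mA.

k_p = μ_pC_ox · (W/L) = 6.2 mA/V².
V_ov = V_SG − |V_th| = 2.43 − 0.392 = 2.04 V.
Since V_SD = 1.7 V < V_ov = 2.04 V, the device is in the triode region.
I_D = k_p [V_ov · V_SD − ½ V_SD²] = 6.2 × [2.04 × 1.7 − 0.5 × 1.7²] = 12.5 mA.

Triode; I_D = 12.5 mA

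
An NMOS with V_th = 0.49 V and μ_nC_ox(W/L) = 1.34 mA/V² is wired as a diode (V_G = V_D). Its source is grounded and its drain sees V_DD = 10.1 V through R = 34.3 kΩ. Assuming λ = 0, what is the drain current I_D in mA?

With gate tied to drain, V_GS = V_DS ≥ V_GS − V_th, so the device is in saturation.
KCL at the drain: ½ k_n (V_GS − V_th)² = (V_DD − V_GS)/R.
Let x = V_GS − 0.49. Then 23 x² + x − 9.61 = 0, giving x = 0.625 V (positive root), so V_GS = 1.12 V.
I_D = (V_DD − V_GS)/R = (10.1 − 1.12) / 34.3 = 0.262 mA.

I_D = 0.262 mA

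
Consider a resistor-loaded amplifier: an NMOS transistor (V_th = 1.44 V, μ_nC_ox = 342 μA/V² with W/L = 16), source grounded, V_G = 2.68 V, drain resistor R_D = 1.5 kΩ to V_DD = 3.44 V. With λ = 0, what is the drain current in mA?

V_GS = V_G = 2.68 V, so V_ov = 2.68 − 1.44 = 1.24 V.
k_n = μ_nC_ox · (W/L) = 5.472 mA/V².
Assume saturation: I_D = ½ k_n V_ov² = 0.5 × 5.472 × 1.24² = 4.21 mA, giving V_DS = V_DD − I_D R_D = 3.44 − 4.21 × 1.5 = -2.87 V.
But -2.87 V < V_ov = 1.24 V, so the device is actually in triode.
In triode I_D = k_n[V_ov V_DS − ½ V_DS²] and I_D = (V_DD − V_DS)/R_D. Equating: 4.1 V_DS² − 11.18 V_DS + 3.44 = 0, giving V_DS = 0.354 V (the root below V_ov).
I_D = (3.44 − 0.354) / 1.5 = 2.06 mA.

I_D = 2.06 mA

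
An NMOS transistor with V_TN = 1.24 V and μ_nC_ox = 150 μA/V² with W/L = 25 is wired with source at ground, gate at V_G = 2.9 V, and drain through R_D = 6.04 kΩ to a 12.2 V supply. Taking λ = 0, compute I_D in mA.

I_D = 1.96 mA

V_GS = V_G = 2.9 V, so V_ov = 2.9 − 1.24 = 1.66 V.
k_n = μ_nC_ox · (W/L) = 3.75 mA/V².
Assume saturation: I_D = ½ k_n V_ov² = 0.5 × 3.75 × 1.66² = 5.17 mA, giving V_DS = V_DD − I_D R_D = 12.2 − 5.17 × 6.04 = -19 V.
But -19 V < V_ov = 1.66 V, so the device is actually in triode.
In triode I_D = k_n[V_ov V_DS − ½ V_DS²] and I_D = (V_DD − V_DS)/R_D. Equating: 11.3 V_DS² − 38.6 V_DS + 12.2 = 0, giving V_DS = 0.353 V (the root below V_ov).
I_D = (12.2 − 0.353) / 6.04 = 1.96 mA.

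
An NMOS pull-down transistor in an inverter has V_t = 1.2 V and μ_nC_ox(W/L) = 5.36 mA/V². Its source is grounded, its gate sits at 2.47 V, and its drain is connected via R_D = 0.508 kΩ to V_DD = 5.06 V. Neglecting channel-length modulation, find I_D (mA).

V_GS = V_G = 2.47 V, so V_ov = 2.47 − 1.2 = 1.27 V.
Assume saturation: I_D = ½ k_n V_ov² = 0.5 × 5.36 × 1.27² = 4.32 mA, giving V_DS = V_DD − I_D R_D = 5.06 − 4.32 × 0.508 = 2.86 V.
V_DS = 2.86 V ≥ V_ov = 1.27 V, confirming saturation.

I_D = 4.32 mA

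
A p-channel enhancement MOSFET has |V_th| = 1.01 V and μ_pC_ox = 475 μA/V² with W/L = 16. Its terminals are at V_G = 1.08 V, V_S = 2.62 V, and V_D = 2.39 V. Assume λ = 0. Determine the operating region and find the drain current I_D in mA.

V_SG = V_S − V_G = 2.62 − 1.08 = 1.54 V; V_SD = V_S − V_D = 2.62 − 2.39 = 0.23 V.
k_p = μ_pC_ox · (W/L) = 7.6 mA/V².
V_ov = V_SG − |V_th| = 1.54 − 1.01 = 0.53 V.
Since V_SD = 0.23 V < V_ov = 0.53 V, the device is in the triode region.
I_D = k_p [V_ov · V_SD − ½ V_SD²] = 7.6 × [0.53 × 0.23 − 0.5 × 0.23²] = 0.725 mA.

Triode; I_D = 0.725 mA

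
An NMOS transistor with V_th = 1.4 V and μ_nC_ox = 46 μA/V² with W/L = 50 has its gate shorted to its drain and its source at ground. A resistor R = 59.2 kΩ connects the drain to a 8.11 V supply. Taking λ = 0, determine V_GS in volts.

With gate tied to drain, V_GS = V_DS ≥ V_GS − V_th, so the device is in saturation.
k_n = μ_nC_ox · (W/L) = 2.3 mA/V².
KCL at the drain: ½ k_n (V_GS − V_th)² = (V_DD − V_GS)/R.
Let x = V_GS − 1.4. Then 68.1 x² + x − 6.71 = 0, giving x = 0.307 V (positive root), so V_GS = 1.71 V.
I_D = (V_DD − V_GS)/R = (8.11 − 1.71) / 59.2 = 0.108 mA.

V_GS = 1.71 V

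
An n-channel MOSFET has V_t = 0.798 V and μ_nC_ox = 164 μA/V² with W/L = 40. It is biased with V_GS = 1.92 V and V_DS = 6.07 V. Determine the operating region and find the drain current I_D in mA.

Saturation; I_D = 4.13 mA

k_n = μ_nC_ox · (W/L) = 6.56 mA/V².
V_ov = V_GS − V_t = 1.92 − 0.798 = 1.12 V.
Since V_DS = 6.07 V ≥ V_ov = 1.12 V, the device is in saturation.
I_D = ½ k_n V_ov² = 0.5 × 6.56 × 1.12² = 4.13 mA.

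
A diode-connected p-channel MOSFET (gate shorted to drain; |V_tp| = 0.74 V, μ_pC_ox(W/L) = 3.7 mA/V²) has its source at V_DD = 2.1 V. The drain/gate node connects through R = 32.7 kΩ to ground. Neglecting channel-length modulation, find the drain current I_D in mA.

I_D = 0.0373 mA

With gate tied to drain, V_SG = V_SD ≥ V_SG − |V_tp|, so the device is in saturation.
KCL at the drain: ½ k_p (V_SG − |V_tp|)² = (V_DD − V_SG)/R.
Let x = V_SG − 0.74. Then 60.5 x² + x − 1.36 = 0, giving x = 0.142 V (positive root), so V_SG = 0.882 V.
I_D = (V_DD − V_SG)/R = (2.1 − 0.882) / 32.7 = 0.0373 mA.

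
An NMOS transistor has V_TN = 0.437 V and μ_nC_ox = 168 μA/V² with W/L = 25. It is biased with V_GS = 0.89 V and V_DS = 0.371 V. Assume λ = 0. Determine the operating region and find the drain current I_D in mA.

k_n = μ_nC_ox · (W/L) = 4.2 mA/V².
V_ov = V_GS − V_TN = 0.89 − 0.437 = 0.453 V.
Since V_DS = 0.371 V < V_ov = 0.453 V, the device is in the triode region.
I_D = k_n [V_ov · V_DS − ½ V_DS²] = 4.2 × [0.453 × 0.371 − 0.5 × 0.371²] = 0.417 mA.

Triode; I_D = 0.417 mA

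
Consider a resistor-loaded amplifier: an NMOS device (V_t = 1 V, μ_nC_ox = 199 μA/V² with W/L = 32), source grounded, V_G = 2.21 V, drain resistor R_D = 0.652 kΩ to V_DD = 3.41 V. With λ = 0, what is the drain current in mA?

I_D = 4.05 mA

V_GS = V_G = 2.21 V, so V_ov = 2.21 − 1 = 1.21 V.
k_n = μ_nC_ox · (W/L) = 6.368 mA/V².
Assume saturation: I_D = ½ k_n V_ov² = 0.5 × 6.368 × 1.21² = 4.66 mA, giving V_DS = V_DD − I_D R_D = 3.41 − 4.66 × 0.652 = 0.371 V.
But 0.371 V < V_ov = 1.21 V, so the device is actually in triode.
In triode I_D = k_n[V_ov V_DS − ½ V_DS²] and I_D = (V_DD − V_DS)/R_D. Equating: 2.08 V_DS² − 6.024 V_DS + 3.41 = 0, giving V_DS = 0.771 V (the root below V_ov).
I_D = (3.41 − 0.771) / 0.652 = 4.05 mA.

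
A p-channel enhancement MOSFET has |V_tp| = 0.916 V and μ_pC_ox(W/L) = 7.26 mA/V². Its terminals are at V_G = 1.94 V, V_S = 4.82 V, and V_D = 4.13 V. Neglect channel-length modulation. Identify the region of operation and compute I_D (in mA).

Triode; I_D = 8.11 mA

V_SG = V_S − V_G = 4.82 − 1.94 = 2.88 V; V_SD = V_S − V_D = 4.82 − 4.13 = 0.69 V.
V_ov = V_SG − |V_tp| = 2.88 − 0.916 = 1.96 V.
Since V_SD = 0.69 V < V_ov = 1.96 V, the device is in the triode region.
I_D = k_p [V_ov · V_SD − ½ V_SD²] = 7.26 × [1.96 × 0.69 − 0.5 × 0.69²] = 8.11 mA.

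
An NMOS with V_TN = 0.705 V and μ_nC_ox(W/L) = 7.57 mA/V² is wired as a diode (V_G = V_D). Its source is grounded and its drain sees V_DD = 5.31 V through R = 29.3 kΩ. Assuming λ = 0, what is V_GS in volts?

V_GS = 0.904 V

With gate tied to drain, V_GS = V_DS ≥ V_GS − V_TN, so the device is in saturation.
KCL at the drain: ½ k_n (V_GS − V_TN)² = (V_DD − V_GS)/R.
Let x = V_GS − 0.705. Then 111 x² + x − 4.605 = 0, giving x = 0.199 V (positive root), so V_GS = 0.904 V.
I_D = (V_DD − V_GS)/R = (5.31 − 0.904) / 29.3 = 0.15 mA.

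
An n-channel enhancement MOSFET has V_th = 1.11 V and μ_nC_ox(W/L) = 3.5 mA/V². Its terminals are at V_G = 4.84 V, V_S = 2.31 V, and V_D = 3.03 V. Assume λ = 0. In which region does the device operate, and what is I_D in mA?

Triode; I_D = 2.67 mA

V_GS = V_G − V_S = 4.84 − 2.31 = 2.53 V; V_DS = V_D − V_S = 3.03 − 2.31 = 0.72 V.
V_ov = V_GS − V_th = 2.53 − 1.11 = 1.42 V.
Since V_DS = 0.72 V < V_ov = 1.42 V, the device is in the triode region.
I_D = k_n [V_ov · V_DS − ½ V_DS²] = 3.5 × [1.42 × 0.72 − 0.5 × 0.72²] = 2.67 mA.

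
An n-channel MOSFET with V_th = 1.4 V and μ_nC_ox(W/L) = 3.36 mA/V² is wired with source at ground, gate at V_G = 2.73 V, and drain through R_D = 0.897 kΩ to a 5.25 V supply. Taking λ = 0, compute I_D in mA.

I_D = 2.97 mA

V_GS = V_G = 2.73 V, so V_ov = 2.73 − 1.4 = 1.33 V.
Assume saturation: I_D = ½ k_n V_ov² = 0.5 × 3.36 × 1.33² = 2.97 mA, giving V_DS = V_DD − I_D R_D = 5.25 − 2.97 × 0.897 = 2.58 V.
V_DS = 2.58 V ≥ V_ov = 1.33 V, confirming saturation.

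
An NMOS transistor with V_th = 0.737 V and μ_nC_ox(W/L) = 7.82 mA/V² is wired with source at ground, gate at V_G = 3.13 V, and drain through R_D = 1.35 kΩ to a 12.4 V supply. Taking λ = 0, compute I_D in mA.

I_D = 8.79 mA

V_GS = V_G = 3.13 V, so V_ov = 3.13 − 0.737 = 2.39 V.
Assume saturation: I_D = ½ k_n V_ov² = 0.5 × 7.82 × 2.39² = 22.4 mA, giving V_DS = V_DD − I_D R_D = 12.4 − 22.4 × 1.35 = -17.8 V.
But -17.8 V < V_ov = 2.39 V, so the device is actually in triode.
In triode I_D = k_n[V_ov V_DS − ½ V_DS²] and I_D = (V_DD − V_DS)/R_D. Equating: 5.28 V_DS² − 26.26 V_DS + 12.4 = 0, giving V_DS = 0.528 V (the root below V_ov).
I_D = (12.4 − 0.528) / 1.35 = 8.79 mA.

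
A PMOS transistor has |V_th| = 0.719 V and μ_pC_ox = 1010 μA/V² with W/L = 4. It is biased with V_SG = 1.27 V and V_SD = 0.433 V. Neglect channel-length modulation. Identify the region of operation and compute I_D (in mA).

Triode; I_D = 0.585 mA

k_p = μ_pC_ox · (W/L) = 4.04 mA/V².
V_ov = V_SG − |V_th| = 1.27 − 0.719 = 0.551 V.
Since V_SD = 0.433 V < V_ov = 0.551 V, the device is in the triode region.
I_D = k_p [V_ov · V_SD − ½ V_SD²] = 4.04 × [0.551 × 0.433 − 0.5 × 0.433²] = 0.585 mA.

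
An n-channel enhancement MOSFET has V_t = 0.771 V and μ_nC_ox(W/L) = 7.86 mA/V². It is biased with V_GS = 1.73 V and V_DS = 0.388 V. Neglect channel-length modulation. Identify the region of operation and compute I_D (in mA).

Triode; I_D = 2.33 mA

V_ov = V_GS − V_t = 1.73 − 0.771 = 0.959 V.
Since V_DS = 0.388 V < V_ov = 0.959 V, the device is in the triode region.
I_D = k_n [V_ov · V_DS − ½ V_DS²] = 7.86 × [0.959 × 0.388 − 0.5 × 0.388²] = 2.33 mA.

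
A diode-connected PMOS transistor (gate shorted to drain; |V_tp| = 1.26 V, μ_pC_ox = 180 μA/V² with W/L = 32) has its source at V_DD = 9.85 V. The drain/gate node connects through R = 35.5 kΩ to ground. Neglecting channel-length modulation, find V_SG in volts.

With gate tied to drain, V_SG = V_SD ≥ V_SG − |V_tp|, so the device is in saturation.
k_p = μ_pC_ox · (W/L) = 5.76 mA/V².
KCL at the drain: ½ k_p (V_SG − |V_tp|)² = (V_DD − V_SG)/R.
Let x = V_SG − 1.26. Then 102 x² + x − 8.59 = 0, giving x = 0.285 V (positive root), so V_SG = 1.55 V.
I_D = (V_DD − V_SG)/R = (9.85 − 1.55) / 35.5 = 0.234 mA.

V_SG = 1.55 V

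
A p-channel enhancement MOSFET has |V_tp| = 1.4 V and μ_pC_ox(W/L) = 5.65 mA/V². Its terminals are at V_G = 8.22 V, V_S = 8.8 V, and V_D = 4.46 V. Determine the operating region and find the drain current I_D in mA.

Cutoff; I_D = 0 mA

V_SG = V_S − V_G = 8.8 − 8.22 = 0.58 V; V_SD = V_S − V_D = 8.8 − 4.46 = 4.34 V.
V_SG = 0.58 V < |V_tp| = 1.4 V, so the transistor is in cutoff.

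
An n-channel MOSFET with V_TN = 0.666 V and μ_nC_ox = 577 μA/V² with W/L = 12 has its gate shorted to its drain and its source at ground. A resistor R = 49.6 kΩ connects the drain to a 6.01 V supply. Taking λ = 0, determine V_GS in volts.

V_GS = 0.840 V

With gate tied to drain, V_GS = V_DS ≥ V_GS − V_TN, so the device is in saturation.
k_n = μ_nC_ox · (W/L) = 6.924 mA/V².
KCL at the drain: ½ k_n (V_GS − V_TN)² = (V_DD − V_GS)/R.
Let x = V_GS − 0.666. Then 172 x² + x − 5.344 = 0, giving x = 0.174 V (positive root), so V_GS = 0.84 V.
I_D = (V_DD − V_GS)/R = (6.01 − 0.84) / 49.6 = 0.104 mA.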